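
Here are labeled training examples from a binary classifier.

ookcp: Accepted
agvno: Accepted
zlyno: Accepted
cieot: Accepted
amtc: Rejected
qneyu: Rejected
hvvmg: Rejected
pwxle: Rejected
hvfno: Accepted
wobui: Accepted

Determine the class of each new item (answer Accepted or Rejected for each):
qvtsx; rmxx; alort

Rejected, Rejected, Accepted

Rule: contains 'o'. This holds for each 'Accepted' example and fails for each 'Rejected' one.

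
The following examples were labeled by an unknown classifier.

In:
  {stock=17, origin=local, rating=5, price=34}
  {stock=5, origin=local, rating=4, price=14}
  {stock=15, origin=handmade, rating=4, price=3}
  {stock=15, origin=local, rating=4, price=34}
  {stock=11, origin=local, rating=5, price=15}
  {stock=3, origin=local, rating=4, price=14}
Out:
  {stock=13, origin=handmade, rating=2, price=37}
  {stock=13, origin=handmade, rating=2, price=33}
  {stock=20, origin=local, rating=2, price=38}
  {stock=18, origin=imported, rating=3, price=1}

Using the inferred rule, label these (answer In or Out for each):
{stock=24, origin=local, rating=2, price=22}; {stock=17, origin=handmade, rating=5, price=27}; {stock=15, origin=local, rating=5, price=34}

The pattern is that an item is 'In' exactly when: rating ≥ 4.
{stock=24, origin=local, rating=2, price=22} — rating = 2, hence Out. {stock=17, origin=handmade, rating=5, price=27} — rating = 5, hence In. {stock=15, origin=local, rating=5, price=34} — rating = 5, hence In.

Out, In, In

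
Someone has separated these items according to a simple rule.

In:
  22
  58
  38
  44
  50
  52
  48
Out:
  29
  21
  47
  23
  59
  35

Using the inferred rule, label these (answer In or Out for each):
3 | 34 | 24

The pattern is that an item is 'In' exactly when: even.
3: Out (3 is odd). 34: In (34 is even). 24: In (24 is even).

Out, In, In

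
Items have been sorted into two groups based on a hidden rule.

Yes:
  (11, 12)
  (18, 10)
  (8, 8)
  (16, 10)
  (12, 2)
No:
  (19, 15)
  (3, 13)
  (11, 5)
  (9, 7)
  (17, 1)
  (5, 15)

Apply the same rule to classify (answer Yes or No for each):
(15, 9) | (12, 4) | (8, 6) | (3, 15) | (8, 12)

No, Yes, Yes, No, Yes

Rule: second is even. This holds for each 'Yes' example and fails for each 'No' one.
(15, 9): second 9 — does not satisfy this, so No.
(12, 4): second 4 — matches, so Yes.
(8, 6): second 6 — matches, so Yes.
(3, 15): second 15 — does not satisfy this, so No.
(8, 12): second 12 — matches, so Yes.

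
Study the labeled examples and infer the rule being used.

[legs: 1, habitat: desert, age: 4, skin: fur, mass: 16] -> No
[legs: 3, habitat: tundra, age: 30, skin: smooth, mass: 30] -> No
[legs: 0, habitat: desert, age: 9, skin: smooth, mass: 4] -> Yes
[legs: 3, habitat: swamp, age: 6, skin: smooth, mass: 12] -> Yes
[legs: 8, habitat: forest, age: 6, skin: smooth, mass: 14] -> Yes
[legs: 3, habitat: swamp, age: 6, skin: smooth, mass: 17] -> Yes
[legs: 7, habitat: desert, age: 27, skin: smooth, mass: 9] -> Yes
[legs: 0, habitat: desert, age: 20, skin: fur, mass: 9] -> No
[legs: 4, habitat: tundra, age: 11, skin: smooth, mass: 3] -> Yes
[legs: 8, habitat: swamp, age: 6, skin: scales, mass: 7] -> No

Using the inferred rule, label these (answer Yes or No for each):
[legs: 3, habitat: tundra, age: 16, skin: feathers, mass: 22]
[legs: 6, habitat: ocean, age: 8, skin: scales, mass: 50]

No, No

All 'Yes' examples share one property — skin is smooth AND age ≤ 27 — and every 'No' example lacks it.
[legs: 3, habitat: tundra, age: 16, skin: feathers, mass: 22] — skin is feathers, age = 16, hence No.
[legs: 6, habitat: ocean, age: 8, skin: scales, mass: 50] — skin is scales, age = 8, hence No.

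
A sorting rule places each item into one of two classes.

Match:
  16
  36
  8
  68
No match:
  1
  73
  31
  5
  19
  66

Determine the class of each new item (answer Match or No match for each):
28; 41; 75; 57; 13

Match, No match, No match, No match, No match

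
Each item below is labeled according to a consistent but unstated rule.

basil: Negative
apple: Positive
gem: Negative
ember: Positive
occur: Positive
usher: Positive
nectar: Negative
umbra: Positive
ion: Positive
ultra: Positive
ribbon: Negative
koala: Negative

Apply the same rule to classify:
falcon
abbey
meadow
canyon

The rule appears to be: starts with a vowel.
falcon → starts with 'f' → Negative. abbey → starts with 'a' → Positive. meadow → starts with 'm' → Negative. canyon → starts with 'c' → Negative.

Negative, Positive, Negative, Negative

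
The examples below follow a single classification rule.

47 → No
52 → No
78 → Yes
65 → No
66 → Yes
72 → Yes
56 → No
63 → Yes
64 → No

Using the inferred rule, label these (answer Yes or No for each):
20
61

'Yes' ⟺ multiple of 3.
20: No (20 = 3·6 + 2).
61: No (61 = 3·20 + 1).

No, No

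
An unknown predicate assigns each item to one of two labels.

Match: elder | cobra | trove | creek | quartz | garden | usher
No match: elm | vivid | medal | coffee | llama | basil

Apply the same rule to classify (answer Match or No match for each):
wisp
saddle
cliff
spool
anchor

No match, No match, No match, No match, Match

Looking at the examples, the only property every 'Match' case has and every 'No match' case lacks is: contains 'r'.
wisp — no 'r', hence No match. saddle — no 'r', hence No match. cliff — no 'r', hence No match. spool — no 'r', hence No match. anchor — has 'r', hence Match.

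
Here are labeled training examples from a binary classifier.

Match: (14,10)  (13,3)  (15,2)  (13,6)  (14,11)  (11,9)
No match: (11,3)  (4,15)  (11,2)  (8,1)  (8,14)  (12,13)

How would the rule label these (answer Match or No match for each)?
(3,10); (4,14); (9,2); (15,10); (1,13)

No match, No match, No match, Match, No match

The simplest hypothesis consistent with all the labels is: first > second AND sum ≥ 16.
(3,10) → 3 < 10, 3+10 = 13 → No match.
(4,14) → 4 < 14, 4+14 = 18 → No match.
(9,2) → 9 > 2, 9+2 = 11 → No match.
(15,10) → 15 > 10, 15+10 = 25 → Match.
(1,13) → 1 < 13, 1+13 = 14 → No match.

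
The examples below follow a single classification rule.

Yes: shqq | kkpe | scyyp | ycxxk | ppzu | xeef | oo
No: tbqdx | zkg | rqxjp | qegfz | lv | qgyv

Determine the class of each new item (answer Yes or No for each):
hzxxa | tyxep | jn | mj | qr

Yes, No, No, No, No

Every 'Yes' example satisfies: has a double letter. None of the 'No' examples do.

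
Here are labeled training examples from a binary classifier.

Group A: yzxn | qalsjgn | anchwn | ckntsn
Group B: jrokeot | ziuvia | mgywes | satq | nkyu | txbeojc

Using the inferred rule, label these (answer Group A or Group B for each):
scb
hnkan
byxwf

The rule appears to be: ends with 'n'.
Group B: scb, since ends with 'b'.
Group A: hnkan, since ends with 'n'.
Group B: byxwf, since ends with 'f'.

Group B, Group A, Group B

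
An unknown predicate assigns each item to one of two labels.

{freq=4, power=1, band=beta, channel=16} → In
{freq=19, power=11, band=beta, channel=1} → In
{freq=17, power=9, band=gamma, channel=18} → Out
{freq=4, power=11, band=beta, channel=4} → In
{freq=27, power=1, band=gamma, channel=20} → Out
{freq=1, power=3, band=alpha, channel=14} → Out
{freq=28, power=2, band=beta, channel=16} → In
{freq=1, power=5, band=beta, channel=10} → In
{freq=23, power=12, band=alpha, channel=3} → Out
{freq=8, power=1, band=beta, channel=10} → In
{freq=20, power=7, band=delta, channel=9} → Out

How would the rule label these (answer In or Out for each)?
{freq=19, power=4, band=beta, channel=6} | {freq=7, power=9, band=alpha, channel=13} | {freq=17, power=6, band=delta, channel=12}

The rule appears to be: band is beta.
{freq=19, power=4, band=beta, channel=6}: band is beta, satisfies this → In.
{freq=7, power=9, band=alpha, channel=13}: band is alpha, does not satisfy this → Out.
{freq=17, power=6, band=delta, channel=12}: band is delta, does not satisfy this → Out.

In, Out, Out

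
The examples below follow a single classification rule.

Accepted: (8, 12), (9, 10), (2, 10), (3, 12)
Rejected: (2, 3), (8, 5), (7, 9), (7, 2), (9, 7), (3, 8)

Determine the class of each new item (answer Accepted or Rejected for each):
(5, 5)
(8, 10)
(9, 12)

The common property of the 'Accepted' items is: second ≥ 10. No 'Rejected' item has it.
(5, 5): second 5, doesn't qualify → Rejected.
(8, 10): second 10, qualifies → Accepted.
(9, 12): second 12, qualifies → Accepted.

Rejected, Accepted, Accepted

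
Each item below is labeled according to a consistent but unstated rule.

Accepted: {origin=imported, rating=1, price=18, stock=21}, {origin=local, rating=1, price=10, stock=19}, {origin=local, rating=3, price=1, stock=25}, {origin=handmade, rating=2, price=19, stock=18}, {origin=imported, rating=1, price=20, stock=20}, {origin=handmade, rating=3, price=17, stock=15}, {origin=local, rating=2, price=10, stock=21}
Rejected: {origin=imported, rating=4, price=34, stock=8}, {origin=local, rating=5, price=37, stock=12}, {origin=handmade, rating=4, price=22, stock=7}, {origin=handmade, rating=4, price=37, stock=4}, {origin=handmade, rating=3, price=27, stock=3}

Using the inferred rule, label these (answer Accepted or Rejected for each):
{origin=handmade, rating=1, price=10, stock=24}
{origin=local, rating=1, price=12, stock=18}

Every 'Accepted' example satisfies: price ≤ 20. None of the 'Rejected' examples do.
{origin=handmade, rating=1, price=10, stock=24}: Accepted (price = 10). {origin=local, rating=1, price=12, stock=18}: Accepted (price = 12).

Accepted, Accepted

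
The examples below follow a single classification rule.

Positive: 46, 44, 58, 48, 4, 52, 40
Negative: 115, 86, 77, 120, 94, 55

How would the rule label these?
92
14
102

The simplest hypothesis consistent with all the labels is: even AND at most 58.

Negative, Positive, Negative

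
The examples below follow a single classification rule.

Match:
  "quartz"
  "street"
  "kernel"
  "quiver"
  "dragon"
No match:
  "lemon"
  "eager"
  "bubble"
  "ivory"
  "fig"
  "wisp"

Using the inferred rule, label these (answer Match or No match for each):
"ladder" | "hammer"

'Match' ⟺ even length AND contains 'r'.
"ladder": length 6, has 'r', checks out → Match. "hammer": length 6, has 'r', checks out → Match.

Match, Match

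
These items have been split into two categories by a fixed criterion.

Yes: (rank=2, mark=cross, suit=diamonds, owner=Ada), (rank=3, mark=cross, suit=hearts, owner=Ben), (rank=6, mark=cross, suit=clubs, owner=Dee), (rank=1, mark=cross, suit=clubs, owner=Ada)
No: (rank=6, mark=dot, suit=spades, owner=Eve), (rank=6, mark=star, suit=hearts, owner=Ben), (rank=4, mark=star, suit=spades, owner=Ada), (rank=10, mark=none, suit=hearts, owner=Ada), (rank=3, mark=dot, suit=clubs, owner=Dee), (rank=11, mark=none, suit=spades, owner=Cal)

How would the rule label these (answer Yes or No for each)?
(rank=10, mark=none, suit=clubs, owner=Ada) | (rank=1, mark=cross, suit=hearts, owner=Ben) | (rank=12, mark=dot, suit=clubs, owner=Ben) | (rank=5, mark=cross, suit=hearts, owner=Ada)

No, Yes, No, Yes

'Yes' ⟺ mark is cross.
(rank=10, mark=none, suit=clubs, owner=Ada) → mark is none → No.
(rank=1, mark=cross, suit=hearts, owner=Ben) → mark is cross → Yes.
(rank=12, mark=dot, suit=clubs, owner=Ben) → mark is dot → No.
(rank=5, mark=cross, suit=hearts, owner=Ada) → mark is cross → Yes.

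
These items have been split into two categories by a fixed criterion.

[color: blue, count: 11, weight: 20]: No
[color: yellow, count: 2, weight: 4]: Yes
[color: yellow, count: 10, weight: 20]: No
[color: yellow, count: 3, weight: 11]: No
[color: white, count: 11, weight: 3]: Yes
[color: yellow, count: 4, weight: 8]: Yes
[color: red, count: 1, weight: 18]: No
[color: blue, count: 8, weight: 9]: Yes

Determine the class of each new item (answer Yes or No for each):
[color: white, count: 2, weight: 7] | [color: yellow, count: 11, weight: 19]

Yes, No

The simplest hypothesis consistent with all the labels is: weight ≤ 9.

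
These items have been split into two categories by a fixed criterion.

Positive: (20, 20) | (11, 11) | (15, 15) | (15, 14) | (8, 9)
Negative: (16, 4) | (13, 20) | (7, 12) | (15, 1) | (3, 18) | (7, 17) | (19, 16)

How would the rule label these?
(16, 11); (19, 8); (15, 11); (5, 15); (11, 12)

Negative, Negative, Negative, Negative, Positive

The classifier is using: |first − second| ≤ 1.
(16, 11): |16−11| = 5, doesn't qualify → Negative.
(19, 8): |19−8| = 11, doesn't qualify → Negative.
(15, 11): |15−11| = 4, doesn't qualify → Negative.
(5, 15): |5−15| = 10, doesn't qualify → Negative.
(11, 12): |11−12| = 1, has this property → Positive.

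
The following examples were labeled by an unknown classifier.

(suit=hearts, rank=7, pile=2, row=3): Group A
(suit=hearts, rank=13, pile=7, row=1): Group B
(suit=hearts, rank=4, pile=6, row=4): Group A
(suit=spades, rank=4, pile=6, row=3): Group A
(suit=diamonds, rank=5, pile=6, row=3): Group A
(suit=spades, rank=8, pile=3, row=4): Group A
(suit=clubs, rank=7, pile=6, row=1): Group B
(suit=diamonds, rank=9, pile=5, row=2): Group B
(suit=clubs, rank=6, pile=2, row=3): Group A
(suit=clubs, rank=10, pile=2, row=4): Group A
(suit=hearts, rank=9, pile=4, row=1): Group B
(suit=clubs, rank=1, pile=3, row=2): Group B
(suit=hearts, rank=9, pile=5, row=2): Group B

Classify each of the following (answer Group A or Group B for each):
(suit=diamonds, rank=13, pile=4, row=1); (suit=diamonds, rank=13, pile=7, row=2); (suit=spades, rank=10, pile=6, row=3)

Group B, Group B, Group A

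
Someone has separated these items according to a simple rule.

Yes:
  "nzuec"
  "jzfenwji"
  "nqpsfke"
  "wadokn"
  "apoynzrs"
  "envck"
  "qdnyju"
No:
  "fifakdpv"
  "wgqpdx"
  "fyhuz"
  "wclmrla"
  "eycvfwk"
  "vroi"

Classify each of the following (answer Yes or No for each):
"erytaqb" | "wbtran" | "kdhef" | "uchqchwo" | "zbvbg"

No, Yes, No, No, No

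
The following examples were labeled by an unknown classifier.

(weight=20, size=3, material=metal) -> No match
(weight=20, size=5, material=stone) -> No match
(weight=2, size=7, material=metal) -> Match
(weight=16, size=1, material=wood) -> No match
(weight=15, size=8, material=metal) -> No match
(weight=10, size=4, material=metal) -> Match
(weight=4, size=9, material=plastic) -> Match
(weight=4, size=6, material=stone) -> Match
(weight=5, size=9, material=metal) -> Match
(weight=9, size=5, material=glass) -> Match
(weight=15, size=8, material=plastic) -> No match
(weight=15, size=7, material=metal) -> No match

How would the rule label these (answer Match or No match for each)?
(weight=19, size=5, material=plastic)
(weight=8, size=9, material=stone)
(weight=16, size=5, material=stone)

One predicate separates the groups cleanly: weight ≤ 10.
(weight=19, size=5, material=plastic) — weight = 19, hence No match. (weight=8, size=9, material=stone) — weight = 8, hence Match. (weight=16, size=5, material=stone) — weight = 16, hence No match.

No match, Match, No match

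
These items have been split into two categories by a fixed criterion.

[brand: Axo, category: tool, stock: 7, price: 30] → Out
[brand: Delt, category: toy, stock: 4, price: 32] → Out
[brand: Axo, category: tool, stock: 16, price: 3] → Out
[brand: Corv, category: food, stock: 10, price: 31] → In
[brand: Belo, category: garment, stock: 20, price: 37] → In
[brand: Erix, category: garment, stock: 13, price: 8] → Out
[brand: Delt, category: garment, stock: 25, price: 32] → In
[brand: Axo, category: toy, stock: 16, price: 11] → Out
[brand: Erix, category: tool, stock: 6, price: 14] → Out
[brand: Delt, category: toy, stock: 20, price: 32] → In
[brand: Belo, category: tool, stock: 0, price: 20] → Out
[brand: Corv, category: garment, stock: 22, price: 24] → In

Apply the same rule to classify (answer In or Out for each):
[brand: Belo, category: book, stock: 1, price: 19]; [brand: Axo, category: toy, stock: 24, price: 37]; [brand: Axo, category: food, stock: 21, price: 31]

Out, In, In

The simplest hypothesis consistent with all the labels is: stock ≥ 10 AND price ≥ 14.
[brand: Belo, category: book, stock: 1, price: 19] — stock = 1, price = 19, hence Out.
[brand: Axo, category: toy, stock: 24, price: 37] — stock = 24, price = 37, hence In.
[brand: Axo, category: food, stock: 21, price: 31] — stock = 21, price = 31, hence In.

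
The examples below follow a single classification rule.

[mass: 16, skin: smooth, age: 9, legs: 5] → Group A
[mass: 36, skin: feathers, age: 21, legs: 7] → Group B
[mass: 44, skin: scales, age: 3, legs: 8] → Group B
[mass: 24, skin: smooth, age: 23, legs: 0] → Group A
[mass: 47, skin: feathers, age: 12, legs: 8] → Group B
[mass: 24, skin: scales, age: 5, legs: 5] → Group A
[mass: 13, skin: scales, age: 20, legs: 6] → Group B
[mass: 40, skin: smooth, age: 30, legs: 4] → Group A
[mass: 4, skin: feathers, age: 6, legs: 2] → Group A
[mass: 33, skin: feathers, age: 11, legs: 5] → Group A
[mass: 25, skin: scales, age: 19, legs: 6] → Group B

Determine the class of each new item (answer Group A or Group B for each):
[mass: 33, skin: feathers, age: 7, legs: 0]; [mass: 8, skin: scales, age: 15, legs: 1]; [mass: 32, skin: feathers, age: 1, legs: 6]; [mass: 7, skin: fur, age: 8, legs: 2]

Group A, Group A, Group B, Group A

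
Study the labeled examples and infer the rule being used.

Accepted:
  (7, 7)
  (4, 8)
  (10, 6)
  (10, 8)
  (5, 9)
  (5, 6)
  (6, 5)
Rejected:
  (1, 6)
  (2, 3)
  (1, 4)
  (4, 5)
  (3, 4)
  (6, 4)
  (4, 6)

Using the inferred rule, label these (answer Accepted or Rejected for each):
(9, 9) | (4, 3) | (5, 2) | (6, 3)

Accepted, Rejected, Rejected, Rejected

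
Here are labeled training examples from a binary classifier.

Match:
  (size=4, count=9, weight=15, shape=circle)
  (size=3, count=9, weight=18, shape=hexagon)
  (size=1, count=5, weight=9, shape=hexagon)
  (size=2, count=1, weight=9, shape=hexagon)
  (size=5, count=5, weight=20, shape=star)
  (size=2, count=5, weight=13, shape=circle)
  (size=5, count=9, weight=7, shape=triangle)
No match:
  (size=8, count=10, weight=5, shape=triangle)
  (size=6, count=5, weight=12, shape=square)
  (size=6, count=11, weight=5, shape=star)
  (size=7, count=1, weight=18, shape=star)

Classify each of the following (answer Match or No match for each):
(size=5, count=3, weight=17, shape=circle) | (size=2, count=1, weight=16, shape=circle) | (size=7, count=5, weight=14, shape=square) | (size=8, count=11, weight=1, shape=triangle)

The distinguishing property — size ≤ 5 — holds for all the 'Match' cases and none of the 'No match' cases.
(size=5, count=3, weight=17, shape=circle): size = 5 — checks out, so Match. (size=2, count=1, weight=16, shape=circle): size = 2 — checks out, so Match. (size=7, count=5, weight=14, shape=square): size = 7 — does not fit, so No match. (size=8, count=11, weight=1, shape=triangle): size = 8 — does not fit, so No match.

Match, Match, No match, No match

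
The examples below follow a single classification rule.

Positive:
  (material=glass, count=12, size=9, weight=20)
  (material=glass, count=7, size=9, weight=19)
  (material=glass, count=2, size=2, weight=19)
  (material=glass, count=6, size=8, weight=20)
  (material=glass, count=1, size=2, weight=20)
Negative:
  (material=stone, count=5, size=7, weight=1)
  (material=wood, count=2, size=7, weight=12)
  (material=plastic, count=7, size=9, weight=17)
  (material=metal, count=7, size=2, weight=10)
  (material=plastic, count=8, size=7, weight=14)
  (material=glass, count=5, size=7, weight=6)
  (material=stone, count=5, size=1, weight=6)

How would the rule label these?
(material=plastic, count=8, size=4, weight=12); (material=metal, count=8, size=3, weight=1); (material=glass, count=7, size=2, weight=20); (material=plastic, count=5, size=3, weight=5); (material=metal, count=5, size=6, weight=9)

Negative, Negative, Positive, Negative, Negative

The common property of the 'Positive' items is: weight ≥ 19. No 'Negative' item has it.
(material=plastic, count=8, size=4, weight=12) → weight = 12 → Negative.
(material=metal, count=8, size=3, weight=1) → weight = 1 → Negative.
(material=glass, count=7, size=2, weight=20) → weight = 20 → Positive.
(material=plastic, count=5, size=3, weight=5) → weight = 5 → Negative.
(material=metal, count=5, size=6, weight=9) → weight = 9 → Negative.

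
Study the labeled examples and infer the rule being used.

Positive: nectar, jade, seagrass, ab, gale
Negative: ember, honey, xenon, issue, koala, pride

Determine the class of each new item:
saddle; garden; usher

Positive, Positive, Negative

Checking candidate rules against both groups, what survives is: even length.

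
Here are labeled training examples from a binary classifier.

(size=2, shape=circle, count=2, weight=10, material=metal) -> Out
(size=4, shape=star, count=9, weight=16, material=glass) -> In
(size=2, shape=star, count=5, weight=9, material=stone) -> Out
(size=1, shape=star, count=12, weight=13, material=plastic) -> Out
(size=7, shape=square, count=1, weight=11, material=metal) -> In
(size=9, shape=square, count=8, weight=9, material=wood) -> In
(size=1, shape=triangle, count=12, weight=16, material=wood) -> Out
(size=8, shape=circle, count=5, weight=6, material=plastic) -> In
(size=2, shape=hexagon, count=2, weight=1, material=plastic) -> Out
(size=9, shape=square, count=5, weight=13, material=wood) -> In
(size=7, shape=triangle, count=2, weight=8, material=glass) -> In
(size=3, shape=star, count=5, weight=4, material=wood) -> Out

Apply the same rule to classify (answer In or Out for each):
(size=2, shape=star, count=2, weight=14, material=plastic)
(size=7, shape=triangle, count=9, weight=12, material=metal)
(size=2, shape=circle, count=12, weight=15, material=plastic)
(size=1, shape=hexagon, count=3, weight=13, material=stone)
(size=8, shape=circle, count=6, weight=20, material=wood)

Every 'In' example satisfies: size ≥ 4. None of the 'Out' examples do.
Out: (size=2, shape=star, count=2, weight=14, material=plastic), since size = 2. In: (size=7, shape=triangle, count=9, weight=12, material=metal), since size = 7. Out: (size=2, shape=circle, count=12, weight=15, material=plastic), since size = 2. Out: (size=1, shape=hexagon, count=3, weight=13, material=stone), since size = 1. In: (size=8, shape=circle, count=6, weight=20, material=wood), since size = 8.

Out, In, Out, Out, In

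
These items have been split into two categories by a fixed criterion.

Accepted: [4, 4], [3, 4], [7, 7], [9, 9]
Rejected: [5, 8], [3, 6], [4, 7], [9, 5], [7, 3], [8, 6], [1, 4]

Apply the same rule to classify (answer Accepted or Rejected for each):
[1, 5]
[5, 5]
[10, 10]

Rejected, Accepted, Accepted

The classifier is using: |first − second| ≤ 1.
Rejected: [1, 5], since |1−5| = 4.
Accepted: [5, 5], since |5−5| = 0.
Accepted: [10, 10], since |10−10| = 0.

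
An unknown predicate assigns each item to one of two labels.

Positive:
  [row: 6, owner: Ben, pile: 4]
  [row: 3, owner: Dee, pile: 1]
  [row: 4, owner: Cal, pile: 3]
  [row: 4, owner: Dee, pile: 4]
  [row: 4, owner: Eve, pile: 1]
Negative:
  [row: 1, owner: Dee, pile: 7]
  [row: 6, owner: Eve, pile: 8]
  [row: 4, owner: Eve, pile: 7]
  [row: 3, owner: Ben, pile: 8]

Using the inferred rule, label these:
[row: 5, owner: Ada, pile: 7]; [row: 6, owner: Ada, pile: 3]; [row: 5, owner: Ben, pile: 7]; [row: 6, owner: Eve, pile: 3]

The distinguishing property — pile ≤ 4 — holds for all the 'Positive' cases and none of the 'Negative' cases.
Negative: [row: 5, owner: Ada, pile: 7], since pile = 7. Positive: [row: 6, owner: Ada, pile: 3], since pile = 3. Negative: [row: 5, owner: Ben, pile: 7], since pile = 7. Positive: [row: 6, owner: Eve, pile: 3], since pile = 3.

Negative, Positive, Negative, Positive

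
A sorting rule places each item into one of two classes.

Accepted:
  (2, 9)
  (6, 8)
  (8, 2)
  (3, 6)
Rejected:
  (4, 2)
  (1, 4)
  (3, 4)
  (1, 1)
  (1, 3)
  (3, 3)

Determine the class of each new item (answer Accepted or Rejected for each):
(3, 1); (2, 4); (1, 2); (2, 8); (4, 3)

Rejected, Rejected, Rejected, Accepted, Rejected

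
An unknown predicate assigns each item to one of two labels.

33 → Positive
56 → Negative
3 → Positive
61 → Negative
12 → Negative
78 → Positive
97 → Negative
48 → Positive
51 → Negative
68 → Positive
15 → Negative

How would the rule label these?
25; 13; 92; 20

Looking at the examples, the only property every 'Positive' case has and every 'Negative' case lacks is: ≡ 3 (mod 5).
25 — 25 mod 5 = 0, hence Negative. 13 — 13 mod 5 = 3, hence Positive. 92 — 92 mod 5 = 2, hence Negative. 20 — 20 mod 5 = 0, hence Negative.

Negative, Positive, Negative, Negative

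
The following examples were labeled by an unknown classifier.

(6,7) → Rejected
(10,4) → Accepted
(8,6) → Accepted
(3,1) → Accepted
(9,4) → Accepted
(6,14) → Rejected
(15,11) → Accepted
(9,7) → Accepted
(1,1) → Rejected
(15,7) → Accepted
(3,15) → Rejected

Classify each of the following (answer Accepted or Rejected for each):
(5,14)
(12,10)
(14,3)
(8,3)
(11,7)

A rule that fits every label: first > second — true of each 'Accepted' example, false of each 'Rejected' one.
(5,14): Rejected (5 < 14).
(12,10): Accepted (12 > 10).
(14,3): Accepted (14 > 3).
(8,3): Accepted (8 > 3).
(11,7): Accepted (11 > 7).

Rejected, Accepted, Accepted, Accepted, Accepted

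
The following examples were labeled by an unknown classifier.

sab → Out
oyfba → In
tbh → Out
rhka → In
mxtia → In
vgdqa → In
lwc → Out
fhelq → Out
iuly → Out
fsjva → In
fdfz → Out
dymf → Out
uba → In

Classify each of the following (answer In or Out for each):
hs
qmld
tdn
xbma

Out, Out, Out, In

One predicate separates the groups cleanly: ends with 'a'.
hs — ends with 's', hence Out.
qmld — ends with 'd', hence Out.
tdn — ends with 'n', hence Out.
xbma — ends with 'a', hence In.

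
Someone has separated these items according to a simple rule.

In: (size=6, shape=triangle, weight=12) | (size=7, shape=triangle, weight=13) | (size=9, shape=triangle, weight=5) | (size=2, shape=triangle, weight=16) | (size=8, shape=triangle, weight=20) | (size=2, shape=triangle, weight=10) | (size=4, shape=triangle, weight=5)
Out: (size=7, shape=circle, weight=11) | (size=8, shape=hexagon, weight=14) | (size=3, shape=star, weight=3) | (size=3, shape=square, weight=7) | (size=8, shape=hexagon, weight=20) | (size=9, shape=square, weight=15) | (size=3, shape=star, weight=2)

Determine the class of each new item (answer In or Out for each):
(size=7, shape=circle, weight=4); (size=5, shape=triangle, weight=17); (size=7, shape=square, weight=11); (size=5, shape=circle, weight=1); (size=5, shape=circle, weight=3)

The classifier is using: shape is triangle.

Out, In, Out, Out, Out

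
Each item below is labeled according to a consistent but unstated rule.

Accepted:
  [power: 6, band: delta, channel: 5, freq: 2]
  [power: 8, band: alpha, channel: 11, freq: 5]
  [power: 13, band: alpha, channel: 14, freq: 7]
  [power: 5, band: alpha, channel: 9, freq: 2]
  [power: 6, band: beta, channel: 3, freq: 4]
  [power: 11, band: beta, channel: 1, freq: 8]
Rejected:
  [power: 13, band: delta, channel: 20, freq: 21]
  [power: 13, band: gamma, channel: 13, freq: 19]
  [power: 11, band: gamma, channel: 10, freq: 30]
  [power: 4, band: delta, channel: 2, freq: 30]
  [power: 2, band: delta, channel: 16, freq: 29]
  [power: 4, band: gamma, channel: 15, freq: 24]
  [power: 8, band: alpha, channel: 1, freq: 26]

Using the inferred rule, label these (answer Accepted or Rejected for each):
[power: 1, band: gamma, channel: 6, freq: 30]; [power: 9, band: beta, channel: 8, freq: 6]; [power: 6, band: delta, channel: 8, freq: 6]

Rejected, Accepted, Accepted

A rule that fits every label: freq ≤ 8 — true of each 'Accepted' example, false of each 'Rejected' one.
Rejected: [power: 1, band: gamma, channel: 6, freq: 30], since freq = 30. Accepted: [power: 9, band: beta, channel: 8, freq: 6], since freq = 6. Accepted: [power: 6, band: delta, channel: 8, freq: 6], since freq = 6.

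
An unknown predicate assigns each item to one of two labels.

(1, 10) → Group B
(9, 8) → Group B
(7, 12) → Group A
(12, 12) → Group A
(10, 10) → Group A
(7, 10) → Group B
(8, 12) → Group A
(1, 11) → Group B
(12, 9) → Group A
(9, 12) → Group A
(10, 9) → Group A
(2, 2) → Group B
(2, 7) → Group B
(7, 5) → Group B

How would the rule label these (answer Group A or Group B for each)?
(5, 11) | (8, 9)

Group B, Group B

One predicate separates the groups cleanly: sum ≥ 19.
(5, 11) → 5+11 = 16 → Group B.
(8, 9) → 8+9 = 17 → Group B.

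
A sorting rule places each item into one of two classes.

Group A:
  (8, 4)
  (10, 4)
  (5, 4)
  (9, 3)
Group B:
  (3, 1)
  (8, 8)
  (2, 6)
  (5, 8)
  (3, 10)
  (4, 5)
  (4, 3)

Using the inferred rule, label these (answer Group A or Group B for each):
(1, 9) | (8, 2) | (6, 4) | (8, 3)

Group B, Group A, Group A, Group A

The pattern is that an item is 'Group A' exactly when: first > second AND sum ≥ 8.
(1, 9): 1 < 9, 1+9 = 10, does not fit → Group B. (8, 2): 8 > 2, 8+2 = 10, satisfies this → Group A. (6, 4): 6 > 4, 6+4 = 10, satisfies this → Group A. (8, 3): 8 > 3, 8+3 = 11, satisfies this → Group A.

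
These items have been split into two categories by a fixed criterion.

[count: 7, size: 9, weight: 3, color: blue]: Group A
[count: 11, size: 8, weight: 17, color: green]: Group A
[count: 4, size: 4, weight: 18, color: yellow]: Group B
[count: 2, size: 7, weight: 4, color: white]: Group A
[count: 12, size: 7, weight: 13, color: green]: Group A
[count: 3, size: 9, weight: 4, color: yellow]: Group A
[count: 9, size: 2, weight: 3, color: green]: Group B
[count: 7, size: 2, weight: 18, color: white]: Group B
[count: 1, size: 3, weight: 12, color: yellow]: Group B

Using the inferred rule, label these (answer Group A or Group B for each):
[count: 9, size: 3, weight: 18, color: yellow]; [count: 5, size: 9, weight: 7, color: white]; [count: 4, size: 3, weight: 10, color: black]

Group B, Group A, Group B

The distinguishing property — size ≥ 7 — holds for all the 'Group A' cases and none of the 'Group B' cases.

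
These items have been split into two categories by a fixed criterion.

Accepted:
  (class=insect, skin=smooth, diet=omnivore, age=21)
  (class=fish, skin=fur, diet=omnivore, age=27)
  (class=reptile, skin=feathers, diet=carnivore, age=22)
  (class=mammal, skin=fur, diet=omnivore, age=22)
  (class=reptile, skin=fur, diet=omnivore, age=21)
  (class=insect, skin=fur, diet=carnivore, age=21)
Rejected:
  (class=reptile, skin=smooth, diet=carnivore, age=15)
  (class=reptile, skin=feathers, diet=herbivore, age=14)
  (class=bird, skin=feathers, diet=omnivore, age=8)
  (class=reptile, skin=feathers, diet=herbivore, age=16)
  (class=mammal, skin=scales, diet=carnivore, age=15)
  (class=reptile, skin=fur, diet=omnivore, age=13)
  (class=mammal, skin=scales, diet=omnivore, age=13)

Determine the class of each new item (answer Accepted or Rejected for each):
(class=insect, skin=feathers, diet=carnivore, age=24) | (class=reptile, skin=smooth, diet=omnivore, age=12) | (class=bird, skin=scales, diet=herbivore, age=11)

Accepted, Rejected, Rejected

The distinguishing property — age ≥ 21 — holds for all the 'Accepted' cases and none of the 'Rejected' cases.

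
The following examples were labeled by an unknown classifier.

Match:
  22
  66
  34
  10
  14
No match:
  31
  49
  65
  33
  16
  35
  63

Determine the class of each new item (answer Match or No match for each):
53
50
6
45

The pattern is that an item is 'Match' exactly when: ≡ 2 (mod 4).
53: 53 mod 4 = 1, does not satisfy this → No match.
50: 50 mod 4 = 2, qualifies → Match.
6: 6 mod 4 = 2, qualifies → Match.
45: 45 mod 4 = 1, does not satisfy this → No match.

No match, Match, Match, No match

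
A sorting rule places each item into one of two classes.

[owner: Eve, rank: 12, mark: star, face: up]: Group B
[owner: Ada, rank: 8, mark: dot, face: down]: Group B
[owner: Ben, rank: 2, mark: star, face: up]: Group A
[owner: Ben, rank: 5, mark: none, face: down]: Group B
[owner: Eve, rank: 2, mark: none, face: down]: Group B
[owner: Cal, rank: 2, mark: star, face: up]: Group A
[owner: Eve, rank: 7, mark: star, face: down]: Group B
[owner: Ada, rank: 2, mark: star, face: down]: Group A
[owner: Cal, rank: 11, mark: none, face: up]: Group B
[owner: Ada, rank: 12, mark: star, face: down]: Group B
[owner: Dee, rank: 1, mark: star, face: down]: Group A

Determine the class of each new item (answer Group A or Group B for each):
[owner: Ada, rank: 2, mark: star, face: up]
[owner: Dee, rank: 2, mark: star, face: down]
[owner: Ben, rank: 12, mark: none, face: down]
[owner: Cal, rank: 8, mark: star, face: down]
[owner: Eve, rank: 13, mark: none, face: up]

The classifier is using: mark is star AND rank ≤ 2.
[owner: Ada, rank: 2, mark: star, face: up]: mark is star, rank = 2 — passes, so Group A. [owner: Dee, rank: 2, mark: star, face: down]: mark is star, rank = 2 — passes, so Group A. [owner: Ben, rank: 12, mark: none, face: down]: mark is none, rank = 12 — does not pass, so Group B. [owner: Cal, rank: 8, mark: star, face: down]: mark is star, rank = 8 — does not pass, so Group B. [owner: Eve, rank: 13, mark: none, face: up]: mark is none, rank = 13 — does not pass, so Group B.

Group A, Group A, Group B, Group B, Group B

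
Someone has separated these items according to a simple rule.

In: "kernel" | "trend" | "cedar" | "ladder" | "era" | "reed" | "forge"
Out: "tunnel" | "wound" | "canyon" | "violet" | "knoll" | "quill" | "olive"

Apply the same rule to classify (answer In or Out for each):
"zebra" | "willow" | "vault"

Rule: contains 'r'. This holds for each 'In' example and fails for each 'Out' one.
"zebra" — has 'r', hence In. "willow" — no 'r', hence Out. "vault" — no 'r', hence Out.

In, Out, Out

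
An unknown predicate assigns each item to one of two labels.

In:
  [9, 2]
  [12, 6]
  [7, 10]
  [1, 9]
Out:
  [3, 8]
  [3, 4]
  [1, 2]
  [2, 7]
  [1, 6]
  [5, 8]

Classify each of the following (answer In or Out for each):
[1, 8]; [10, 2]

Rule: max ≥ 9. This holds for each 'In' example and fails for each 'Out' one.
[1, 8]: max 8 — fails this test, so Out. [10, 2]: max 10 — checks out, so In.

Out, In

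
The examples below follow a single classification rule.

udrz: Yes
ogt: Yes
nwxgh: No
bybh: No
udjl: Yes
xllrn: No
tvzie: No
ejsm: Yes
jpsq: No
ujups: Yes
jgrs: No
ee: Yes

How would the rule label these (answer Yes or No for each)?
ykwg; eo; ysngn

No, Yes, No

One predicate separates the groups cleanly: starts with a vowel.
ykwg → starts with 'y' → No.
eo → starts with 'e' → Yes.
ysngn → starts with 'y' → No.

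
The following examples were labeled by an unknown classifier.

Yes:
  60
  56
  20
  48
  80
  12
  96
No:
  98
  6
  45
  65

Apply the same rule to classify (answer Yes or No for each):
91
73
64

No, No, Yes

The distinguishing property — multiple of 4 — holds for all the 'Yes' cases and none of the 'No' cases.
91 — 91 = 4·22 + 3, hence No. 73 — 73 = 4·18 + 1, hence No. 64 — 64 = 4·16, hence Yes.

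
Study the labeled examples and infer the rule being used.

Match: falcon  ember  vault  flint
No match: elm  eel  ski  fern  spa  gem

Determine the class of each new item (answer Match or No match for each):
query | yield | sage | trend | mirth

Match, Match, No match, Match, Match

A rule that fits every label: length ≥ 5 — true of each 'Match' example, false of each 'No match' one.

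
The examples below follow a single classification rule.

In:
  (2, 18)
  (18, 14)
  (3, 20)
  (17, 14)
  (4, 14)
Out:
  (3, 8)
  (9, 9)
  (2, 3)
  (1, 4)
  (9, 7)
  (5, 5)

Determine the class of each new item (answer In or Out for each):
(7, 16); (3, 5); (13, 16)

In, Out, In

'In' ⟺ second ≥ 14.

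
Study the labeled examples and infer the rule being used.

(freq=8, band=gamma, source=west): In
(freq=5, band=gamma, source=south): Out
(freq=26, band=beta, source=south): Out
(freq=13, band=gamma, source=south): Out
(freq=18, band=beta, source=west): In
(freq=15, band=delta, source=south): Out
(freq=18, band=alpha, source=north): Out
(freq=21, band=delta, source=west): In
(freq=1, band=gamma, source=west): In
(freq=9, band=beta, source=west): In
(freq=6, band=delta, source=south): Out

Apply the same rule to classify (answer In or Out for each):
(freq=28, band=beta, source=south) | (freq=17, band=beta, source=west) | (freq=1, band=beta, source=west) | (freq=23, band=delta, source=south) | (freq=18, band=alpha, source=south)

Out, In, In, Out, Out

Rule: source is west. This holds for each 'In' example and fails for each 'Out' one.
Out: (freq=28, band=beta, source=south), since source is south. In: (freq=17, band=beta, source=west), since source is west. In: (freq=1, band=beta, source=west), since source is west. Out: (freq=23, band=delta, source=south), since source is south. Out: (freq=18, band=alpha, source=south), since source is south.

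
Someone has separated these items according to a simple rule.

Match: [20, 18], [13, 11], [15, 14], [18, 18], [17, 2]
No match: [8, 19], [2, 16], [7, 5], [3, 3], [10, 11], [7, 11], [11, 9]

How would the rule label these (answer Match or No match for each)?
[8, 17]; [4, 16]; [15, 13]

The simplest hypothesis consistent with all the labels is: first ≥ 13.
[8, 17] → first 8 → No match.
[4, 16] → first 4 → No match.
[15, 13] → first 15 → Match.

No match, No match, Match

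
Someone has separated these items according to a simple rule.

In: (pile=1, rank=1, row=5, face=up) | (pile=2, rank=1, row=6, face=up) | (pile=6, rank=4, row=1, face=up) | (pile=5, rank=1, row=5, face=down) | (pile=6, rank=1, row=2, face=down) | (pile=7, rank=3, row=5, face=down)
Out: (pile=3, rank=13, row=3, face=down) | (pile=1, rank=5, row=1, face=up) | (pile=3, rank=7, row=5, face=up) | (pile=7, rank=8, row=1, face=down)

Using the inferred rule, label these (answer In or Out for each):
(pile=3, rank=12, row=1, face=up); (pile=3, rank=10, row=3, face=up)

The common property of the 'In' items is: rank ≤ 4. No 'Out' item has it.
(pile=3, rank=12, row=1, face=up) — rank = 12, hence Out. (pile=3, rank=10, row=3, face=up) — rank = 10, hence Out.

Out, Out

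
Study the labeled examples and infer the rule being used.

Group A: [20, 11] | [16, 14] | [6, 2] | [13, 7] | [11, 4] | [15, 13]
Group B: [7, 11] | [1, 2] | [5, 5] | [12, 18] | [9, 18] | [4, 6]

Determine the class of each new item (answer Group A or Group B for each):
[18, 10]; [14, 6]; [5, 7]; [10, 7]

The common property of the 'Group A' items is: first > second. No 'Group B' item has it.
[18, 10]: 18 > 10, passes → Group A.
[14, 6]: 14 > 6, passes → Group A.
[5, 7]: 5 < 7, fails this test → Group B.
[10, 7]: 10 > 7, passes → Group A.

Group A, Group A, Group B, Group A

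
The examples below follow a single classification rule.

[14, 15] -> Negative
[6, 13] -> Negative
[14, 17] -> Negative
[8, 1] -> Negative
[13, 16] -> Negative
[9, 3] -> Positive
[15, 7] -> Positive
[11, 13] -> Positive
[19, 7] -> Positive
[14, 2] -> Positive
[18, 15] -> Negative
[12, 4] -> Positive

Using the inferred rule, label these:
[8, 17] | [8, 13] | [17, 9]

Negative, Negative, Positive

Checking candidate rules against both groups, what survives is: sum is even.
Negative: [8, 17], since 8+17 = 25. Negative: [8, 13], since 8+13 = 21. Positive: [17, 9], since 17+9 = 26.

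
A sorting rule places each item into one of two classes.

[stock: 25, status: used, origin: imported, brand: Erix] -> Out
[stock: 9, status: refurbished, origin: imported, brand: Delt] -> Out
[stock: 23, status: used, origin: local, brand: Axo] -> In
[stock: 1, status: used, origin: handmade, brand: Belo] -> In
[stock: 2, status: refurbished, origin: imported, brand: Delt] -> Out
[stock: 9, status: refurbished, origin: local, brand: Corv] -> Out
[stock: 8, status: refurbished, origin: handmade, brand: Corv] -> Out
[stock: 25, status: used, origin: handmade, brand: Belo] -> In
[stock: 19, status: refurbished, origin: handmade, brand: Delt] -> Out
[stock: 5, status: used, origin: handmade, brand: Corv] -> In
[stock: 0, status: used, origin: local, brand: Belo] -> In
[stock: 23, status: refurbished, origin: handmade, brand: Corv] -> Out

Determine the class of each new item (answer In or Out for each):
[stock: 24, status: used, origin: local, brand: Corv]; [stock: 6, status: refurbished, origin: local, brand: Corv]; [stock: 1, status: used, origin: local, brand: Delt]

In, Out, In

The rule appears to be: status is used AND brand is not Erix.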